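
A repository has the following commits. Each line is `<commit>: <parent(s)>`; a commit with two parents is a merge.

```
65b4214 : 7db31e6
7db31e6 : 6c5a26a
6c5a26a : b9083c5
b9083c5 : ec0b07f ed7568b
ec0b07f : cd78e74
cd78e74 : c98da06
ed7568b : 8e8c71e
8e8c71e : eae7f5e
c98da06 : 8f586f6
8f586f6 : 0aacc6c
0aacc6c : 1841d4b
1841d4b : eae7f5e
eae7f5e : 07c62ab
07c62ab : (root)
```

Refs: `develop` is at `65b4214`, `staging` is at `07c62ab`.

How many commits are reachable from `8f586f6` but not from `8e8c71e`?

3

Reachable from 8f586f6: {07c62ab, 0aacc6c, 1841d4b, 8f586f6, eae7f5e}.
Reachable from 8e8c71e: {07c62ab, 8e8c71e, eae7f5e}.
In 8f586f6's history but not 8e8c71e's: {0aacc6c, 1841d4b, 8f586f6} — 3 commits.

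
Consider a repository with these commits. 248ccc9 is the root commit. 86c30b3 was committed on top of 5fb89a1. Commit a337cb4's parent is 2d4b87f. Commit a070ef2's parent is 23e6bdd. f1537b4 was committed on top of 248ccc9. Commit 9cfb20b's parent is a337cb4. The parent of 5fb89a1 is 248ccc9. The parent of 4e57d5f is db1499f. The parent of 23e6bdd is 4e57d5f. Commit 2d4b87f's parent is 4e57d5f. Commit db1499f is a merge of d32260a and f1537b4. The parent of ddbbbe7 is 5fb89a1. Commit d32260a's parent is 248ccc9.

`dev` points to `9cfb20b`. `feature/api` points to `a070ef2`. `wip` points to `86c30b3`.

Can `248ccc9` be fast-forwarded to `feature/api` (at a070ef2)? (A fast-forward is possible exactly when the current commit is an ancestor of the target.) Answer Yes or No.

Yes

A fast-forward from 248ccc9 to a070ef2 is possible iff 248ccc9 is an ancestor of a070ef2.
Ancestors of a070ef2: {23e6bdd, 248ccc9, 4e57d5f, a070ef2, d32260a, db1499f, f1537b4}.
248ccc9 is among them, so fast-forward is possible.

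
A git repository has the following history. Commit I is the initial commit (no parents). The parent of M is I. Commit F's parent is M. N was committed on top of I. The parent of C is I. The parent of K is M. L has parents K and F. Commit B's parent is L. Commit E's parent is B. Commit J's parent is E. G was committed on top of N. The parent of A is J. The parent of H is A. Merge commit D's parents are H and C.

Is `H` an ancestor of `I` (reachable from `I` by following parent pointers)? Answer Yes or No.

Ancestors of I: {I}.
H is not in that set, so it is not an ancestor of I.

No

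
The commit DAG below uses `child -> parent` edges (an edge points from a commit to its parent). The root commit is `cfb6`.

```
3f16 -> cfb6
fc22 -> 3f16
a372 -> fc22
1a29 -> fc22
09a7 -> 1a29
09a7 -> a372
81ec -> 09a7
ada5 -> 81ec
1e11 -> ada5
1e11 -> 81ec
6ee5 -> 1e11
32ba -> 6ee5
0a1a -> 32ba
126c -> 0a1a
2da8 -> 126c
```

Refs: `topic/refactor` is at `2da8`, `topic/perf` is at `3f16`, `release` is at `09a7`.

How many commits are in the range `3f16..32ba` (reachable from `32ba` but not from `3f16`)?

9

Reachable from 32ba: {09a7, 1a29, 1e11, 32ba, 3f16, 6ee5, 81ec, a372, ada5, cfb6, fc22}.
Reachable from 3f16: {3f16, cfb6}.
In 32ba's history but not 3f16's: {09a7, 1a29, 1e11, 32ba, 6ee5, 81ec, a372, ada5, fc22} — 9 commits.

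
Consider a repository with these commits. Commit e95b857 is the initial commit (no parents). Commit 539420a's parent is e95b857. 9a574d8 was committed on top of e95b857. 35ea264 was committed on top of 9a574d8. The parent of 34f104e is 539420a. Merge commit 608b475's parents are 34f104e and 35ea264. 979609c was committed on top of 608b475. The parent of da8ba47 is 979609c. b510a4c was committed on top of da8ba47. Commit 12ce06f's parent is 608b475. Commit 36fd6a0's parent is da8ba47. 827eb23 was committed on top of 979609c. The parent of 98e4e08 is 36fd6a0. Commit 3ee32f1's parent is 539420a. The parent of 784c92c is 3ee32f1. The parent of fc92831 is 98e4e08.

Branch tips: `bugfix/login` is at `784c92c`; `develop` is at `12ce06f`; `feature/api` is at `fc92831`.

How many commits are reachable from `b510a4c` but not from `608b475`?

Reachable from b510a4c: {34f104e, 35ea264, 539420a, 608b475, 979609c, 9a574d8, b510a4c, da8ba47, e95b857}.
Reachable from 608b475: {34f104e, 35ea264, 539420a, 608b475, 9a574d8, e95b857}.
In b510a4c's history but not 608b475's: {979609c, b510a4c, da8ba47} — 3 commits.

3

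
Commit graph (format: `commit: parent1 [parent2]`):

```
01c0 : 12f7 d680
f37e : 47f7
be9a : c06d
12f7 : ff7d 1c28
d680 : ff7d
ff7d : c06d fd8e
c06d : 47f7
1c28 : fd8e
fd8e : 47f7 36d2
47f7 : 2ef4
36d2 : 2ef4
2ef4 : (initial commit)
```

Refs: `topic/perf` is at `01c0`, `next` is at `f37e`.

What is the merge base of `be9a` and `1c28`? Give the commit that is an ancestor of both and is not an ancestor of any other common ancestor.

47f7

Ancestors of be9a: {2ef4, 47f7, be9a, c06d}.
Ancestors of 1c28: {1c28, 2ef4, 36d2, 47f7, fd8e}.
Common ancestors: {2ef4, 47f7}.
Among these, 47f7 is not an ancestor of any other common ancestor — it is the merge base.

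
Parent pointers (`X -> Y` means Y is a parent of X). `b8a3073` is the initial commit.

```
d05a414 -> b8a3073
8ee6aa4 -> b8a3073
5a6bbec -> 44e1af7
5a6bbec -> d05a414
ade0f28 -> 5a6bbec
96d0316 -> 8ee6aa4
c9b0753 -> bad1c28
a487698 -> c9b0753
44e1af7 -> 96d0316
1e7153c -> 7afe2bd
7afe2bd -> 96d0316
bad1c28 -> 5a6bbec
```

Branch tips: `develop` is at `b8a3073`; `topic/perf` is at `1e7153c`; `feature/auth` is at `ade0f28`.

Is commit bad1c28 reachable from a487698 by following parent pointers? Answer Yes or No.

Ancestors of a487698 (commits reachable by following parents): {44e1af7, 5a6bbec, 8ee6aa4, 96d0316, a487698, b8a3073, bad1c28, c9b0753, d05a414}.
bad1c28 is in that set, so it is an ancestor of a487698.

Yes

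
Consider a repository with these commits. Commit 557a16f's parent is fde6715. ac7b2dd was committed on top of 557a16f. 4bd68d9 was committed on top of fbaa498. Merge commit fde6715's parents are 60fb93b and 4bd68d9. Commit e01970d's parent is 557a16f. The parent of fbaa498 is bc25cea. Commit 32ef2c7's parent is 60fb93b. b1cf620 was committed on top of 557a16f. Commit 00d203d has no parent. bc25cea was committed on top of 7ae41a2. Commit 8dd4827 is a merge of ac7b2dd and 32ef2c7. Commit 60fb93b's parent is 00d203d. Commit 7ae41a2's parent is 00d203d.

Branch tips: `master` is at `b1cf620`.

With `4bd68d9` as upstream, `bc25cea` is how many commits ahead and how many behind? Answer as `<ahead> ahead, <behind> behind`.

0 ahead, 2 behind

Reachable from bc25cea: {00d203d, 7ae41a2, bc25cea}.
Reachable from 4bd68d9: {00d203d, 4bd68d9, 7ae41a2, bc25cea, fbaa498}.
Only in bc25cea's history (ahead): {} — 0.
Only in 4bd68d9's history (behind): {4bd68d9, fbaa498} — 2.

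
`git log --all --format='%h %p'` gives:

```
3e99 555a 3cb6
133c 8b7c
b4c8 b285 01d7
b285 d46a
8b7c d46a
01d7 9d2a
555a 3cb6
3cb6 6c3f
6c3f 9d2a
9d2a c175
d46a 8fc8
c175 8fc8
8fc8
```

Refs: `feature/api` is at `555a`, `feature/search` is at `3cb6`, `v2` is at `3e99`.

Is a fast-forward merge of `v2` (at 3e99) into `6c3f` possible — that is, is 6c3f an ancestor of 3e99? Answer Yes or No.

Yes

A fast-forward from 6c3f to 3e99 is possible iff 6c3f is an ancestor of 3e99.
Ancestors of 3e99: {3cb6, 3e99, 555a, 6c3f, 8fc8, 9d2a, c175}.
6c3f is among them, so fast-forward is possible.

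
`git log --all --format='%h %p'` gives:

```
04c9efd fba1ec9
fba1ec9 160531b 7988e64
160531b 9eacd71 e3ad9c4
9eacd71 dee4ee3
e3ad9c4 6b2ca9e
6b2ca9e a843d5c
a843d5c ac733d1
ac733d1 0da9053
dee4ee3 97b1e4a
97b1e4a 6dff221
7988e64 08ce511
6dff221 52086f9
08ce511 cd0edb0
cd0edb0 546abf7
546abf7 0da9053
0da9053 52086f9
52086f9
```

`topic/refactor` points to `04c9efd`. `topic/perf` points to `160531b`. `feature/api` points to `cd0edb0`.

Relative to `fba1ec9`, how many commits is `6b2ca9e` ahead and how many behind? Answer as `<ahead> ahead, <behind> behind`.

Reachable from 6b2ca9e: {0da9053, 52086f9, 6b2ca9e, a843d5c, ac733d1}.
Reachable from fba1ec9: {08ce511, 0da9053, 160531b, 52086f9, 546abf7, 6b2ca9e, 6dff221, 7988e64, 97b1e4a, 9eacd71, a843d5c, ac733d1, cd0edb0, dee4ee3, e3ad9c4, fba1ec9}.
Only in 6b2ca9e's history (ahead): {} — 0.
Only in fba1ec9's history (behind): {08ce511, 160531b, 546abf7, 6dff221, 7988e64, 97b1e4a, 9eacd71, cd0edb0, dee4ee3, e3ad9c4, fba1ec9} — 11.

0 ahead, 11 behind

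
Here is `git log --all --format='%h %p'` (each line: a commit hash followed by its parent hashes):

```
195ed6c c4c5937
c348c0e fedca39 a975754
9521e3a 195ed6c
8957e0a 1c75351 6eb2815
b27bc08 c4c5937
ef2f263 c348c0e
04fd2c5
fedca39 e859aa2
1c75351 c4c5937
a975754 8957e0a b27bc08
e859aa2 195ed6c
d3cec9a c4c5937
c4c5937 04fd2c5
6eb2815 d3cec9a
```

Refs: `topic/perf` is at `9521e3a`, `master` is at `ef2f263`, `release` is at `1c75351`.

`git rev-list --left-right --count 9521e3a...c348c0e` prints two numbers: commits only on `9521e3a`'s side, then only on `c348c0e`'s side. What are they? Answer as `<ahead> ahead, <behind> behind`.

1 ahead, 9 behind

Reachable from 9521e3a: {04fd2c5, 195ed6c, 9521e3a, c4c5937}.
Reachable from c348c0e: {04fd2c5, 195ed6c, 1c75351, 6eb2815, 8957e0a, a975754, b27bc08, c348c0e, c4c5937, d3cec9a, e859aa2, fedca39}.
Only in 9521e3a's history (ahead): {9521e3a} — 1.
Only in c348c0e's history (behind): {1c75351, 6eb2815, 8957e0a, a975754, b27bc08, c348c0e, d3cec9a, e859aa2, fedca39} — 9.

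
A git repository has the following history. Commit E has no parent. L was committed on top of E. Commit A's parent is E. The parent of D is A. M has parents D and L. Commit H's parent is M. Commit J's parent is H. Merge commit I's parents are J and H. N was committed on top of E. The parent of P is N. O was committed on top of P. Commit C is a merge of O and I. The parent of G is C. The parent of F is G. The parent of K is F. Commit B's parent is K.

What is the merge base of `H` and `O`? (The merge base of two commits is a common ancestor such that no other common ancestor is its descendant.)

E

Ancestors of H: {A, D, E, H, L, M}.
Ancestors of O: {E, N, O, P}.
Common ancestors: {E}.
The only common ancestor is E, so it is the merge base.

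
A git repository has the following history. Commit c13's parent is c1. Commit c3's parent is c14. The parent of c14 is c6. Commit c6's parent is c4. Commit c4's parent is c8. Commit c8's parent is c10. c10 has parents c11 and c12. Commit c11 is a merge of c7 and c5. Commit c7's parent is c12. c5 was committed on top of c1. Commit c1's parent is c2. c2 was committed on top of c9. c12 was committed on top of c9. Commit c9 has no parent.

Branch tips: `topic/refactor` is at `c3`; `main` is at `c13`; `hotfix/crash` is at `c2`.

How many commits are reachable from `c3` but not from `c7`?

10

Reachable from c3: {c1, c10, c11, c12, c14, c2, c3, c4, c5, c6, c7, c8, c9}.
Reachable from c7: {c12, c7, c9}.
In c3's history but not c7's: {c1, c10, c11, c14, c2, c3, c4, c5, c6, c8} — 10 commits.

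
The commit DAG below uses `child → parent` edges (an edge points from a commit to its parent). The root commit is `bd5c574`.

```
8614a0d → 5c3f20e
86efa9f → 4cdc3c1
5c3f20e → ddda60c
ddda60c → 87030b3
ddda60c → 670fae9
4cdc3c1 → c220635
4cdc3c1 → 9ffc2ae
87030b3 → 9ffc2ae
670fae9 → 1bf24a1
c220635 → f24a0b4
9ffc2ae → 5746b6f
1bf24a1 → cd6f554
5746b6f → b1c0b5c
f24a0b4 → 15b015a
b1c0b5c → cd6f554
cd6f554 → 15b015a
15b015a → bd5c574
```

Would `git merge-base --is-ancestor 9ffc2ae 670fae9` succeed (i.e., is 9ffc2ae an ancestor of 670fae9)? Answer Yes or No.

Ancestors of 670fae9: {15b015a, 1bf24a1, 670fae9, bd5c574, cd6f554}.
9ffc2ae is not in that set, so it is not an ancestor of 670fae9.

No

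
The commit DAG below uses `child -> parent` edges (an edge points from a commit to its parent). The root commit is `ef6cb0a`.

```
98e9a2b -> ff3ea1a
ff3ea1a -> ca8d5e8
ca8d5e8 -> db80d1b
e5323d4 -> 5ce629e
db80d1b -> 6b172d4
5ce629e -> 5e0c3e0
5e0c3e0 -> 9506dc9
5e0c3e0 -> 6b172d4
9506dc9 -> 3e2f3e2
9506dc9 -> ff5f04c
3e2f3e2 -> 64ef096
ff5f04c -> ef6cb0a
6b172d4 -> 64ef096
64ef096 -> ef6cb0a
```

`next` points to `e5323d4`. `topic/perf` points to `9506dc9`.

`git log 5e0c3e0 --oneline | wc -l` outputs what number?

7

Walking parent pointers from 5e0c3e0: reachable set = {3e2f3e2, 5e0c3e0, 64ef096, 6b172d4, 9506dc9, ef6cb0a, ff5f04c}.
That is 7 commits.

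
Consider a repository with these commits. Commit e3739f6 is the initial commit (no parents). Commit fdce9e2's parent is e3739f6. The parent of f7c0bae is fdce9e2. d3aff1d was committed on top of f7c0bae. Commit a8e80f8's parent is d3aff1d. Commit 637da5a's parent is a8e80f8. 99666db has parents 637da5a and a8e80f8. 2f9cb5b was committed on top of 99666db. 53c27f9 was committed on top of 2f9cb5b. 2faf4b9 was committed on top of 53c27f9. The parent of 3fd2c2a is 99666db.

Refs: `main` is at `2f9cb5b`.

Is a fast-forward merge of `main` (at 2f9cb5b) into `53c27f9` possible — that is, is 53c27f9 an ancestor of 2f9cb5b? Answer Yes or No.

A fast-forward from 53c27f9 to 2f9cb5b is possible iff 53c27f9 is an ancestor of 2f9cb5b.
Ancestors of 2f9cb5b: {2f9cb5b, 637da5a, 99666db, a8e80f8, d3aff1d, e3739f6, f7c0bae, fdce9e2}.
53c27f9 is not among them, so fast-forward is not possible.

No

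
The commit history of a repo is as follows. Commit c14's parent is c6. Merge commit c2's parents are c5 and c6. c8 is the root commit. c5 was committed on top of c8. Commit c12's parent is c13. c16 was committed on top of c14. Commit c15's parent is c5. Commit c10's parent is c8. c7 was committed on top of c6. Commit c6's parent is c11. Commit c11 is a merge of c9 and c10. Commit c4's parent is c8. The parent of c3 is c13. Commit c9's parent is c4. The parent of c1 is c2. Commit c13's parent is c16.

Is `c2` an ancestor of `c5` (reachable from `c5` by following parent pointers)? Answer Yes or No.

No

Ancestors of c5: {c5, c8}.
c2 is not in that set, so it is not an ancestor of c5.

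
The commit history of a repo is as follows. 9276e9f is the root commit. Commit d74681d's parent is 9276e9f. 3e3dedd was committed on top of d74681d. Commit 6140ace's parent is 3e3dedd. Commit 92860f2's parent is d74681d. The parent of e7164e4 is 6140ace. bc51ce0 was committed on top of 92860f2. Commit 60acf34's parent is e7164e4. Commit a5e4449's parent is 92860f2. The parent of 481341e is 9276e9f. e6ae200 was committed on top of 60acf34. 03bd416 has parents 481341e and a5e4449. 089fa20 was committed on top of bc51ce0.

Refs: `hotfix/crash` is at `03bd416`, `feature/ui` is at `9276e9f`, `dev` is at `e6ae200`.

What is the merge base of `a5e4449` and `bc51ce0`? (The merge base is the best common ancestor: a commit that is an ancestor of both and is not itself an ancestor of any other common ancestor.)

Ancestors of a5e4449: {9276e9f, 92860f2, a5e4449, d74681d}.
Ancestors of bc51ce0: {9276e9f, 92860f2, bc51ce0, d74681d}.
Common ancestors: {9276e9f, 92860f2, d74681d}.
Among these, 92860f2 is not an ancestor of any other common ancestor — it is the merge base.

92860f2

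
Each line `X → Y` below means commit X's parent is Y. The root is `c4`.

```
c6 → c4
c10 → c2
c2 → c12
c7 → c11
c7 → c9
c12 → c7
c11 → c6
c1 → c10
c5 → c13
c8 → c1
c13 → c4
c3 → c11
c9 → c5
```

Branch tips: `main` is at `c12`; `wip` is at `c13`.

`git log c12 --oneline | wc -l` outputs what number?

8

Walking parent pointers from c12: reachable set = {c11, c12, c13, c4, c5, c6, c7, c9}.
That is 8 commits.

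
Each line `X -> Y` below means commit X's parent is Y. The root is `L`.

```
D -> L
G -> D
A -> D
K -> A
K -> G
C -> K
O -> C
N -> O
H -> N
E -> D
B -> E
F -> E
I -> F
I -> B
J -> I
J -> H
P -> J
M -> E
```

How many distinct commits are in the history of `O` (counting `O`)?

7

Walking parent pointers from O: reachable set = {A, C, D, G, K, L, O}.
That is 7 commits.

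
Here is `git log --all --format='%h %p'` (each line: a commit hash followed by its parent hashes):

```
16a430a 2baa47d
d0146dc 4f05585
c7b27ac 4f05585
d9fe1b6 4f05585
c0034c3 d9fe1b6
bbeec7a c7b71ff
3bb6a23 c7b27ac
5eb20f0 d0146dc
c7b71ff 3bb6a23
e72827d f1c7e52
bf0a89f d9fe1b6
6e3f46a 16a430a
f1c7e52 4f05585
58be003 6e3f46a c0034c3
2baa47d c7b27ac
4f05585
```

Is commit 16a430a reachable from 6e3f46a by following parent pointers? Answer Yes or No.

Ancestors of 6e3f46a (commits reachable by following parents): {16a430a, 2baa47d, 4f05585, 6e3f46a, c7b27ac}.
16a430a is in that set, so it is an ancestor of 6e3f46a.

Yes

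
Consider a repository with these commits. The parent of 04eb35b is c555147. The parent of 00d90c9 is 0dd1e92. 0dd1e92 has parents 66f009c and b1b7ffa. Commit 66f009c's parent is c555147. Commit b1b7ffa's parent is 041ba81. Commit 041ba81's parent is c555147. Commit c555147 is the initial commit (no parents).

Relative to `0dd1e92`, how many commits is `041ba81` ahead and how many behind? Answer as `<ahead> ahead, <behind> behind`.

0 ahead, 3 behind

Reachable from 041ba81: {041ba81, c555147}.
Reachable from 0dd1e92: {041ba81, 0dd1e92, 66f009c, b1b7ffa, c555147}.
Only in 041ba81's history (ahead): {} — 0.
Only in 0dd1e92's history (behind): {0dd1e92, 66f009c, b1b7ffa} — 3.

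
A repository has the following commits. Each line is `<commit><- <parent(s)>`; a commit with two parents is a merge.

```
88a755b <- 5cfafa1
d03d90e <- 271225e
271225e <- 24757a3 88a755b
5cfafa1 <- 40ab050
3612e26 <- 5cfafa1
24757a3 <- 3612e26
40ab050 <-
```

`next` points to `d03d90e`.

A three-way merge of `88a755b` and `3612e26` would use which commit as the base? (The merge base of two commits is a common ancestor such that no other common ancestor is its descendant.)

Ancestors of 88a755b: {40ab050, 5cfafa1, 88a755b}.
Ancestors of 3612e26: {3612e26, 40ab050, 5cfafa1}.
Common ancestors: {40ab050, 5cfafa1}.
Among these, 5cfafa1 is not an ancestor of any other common ancestor — it is the merge base.

5cfafa1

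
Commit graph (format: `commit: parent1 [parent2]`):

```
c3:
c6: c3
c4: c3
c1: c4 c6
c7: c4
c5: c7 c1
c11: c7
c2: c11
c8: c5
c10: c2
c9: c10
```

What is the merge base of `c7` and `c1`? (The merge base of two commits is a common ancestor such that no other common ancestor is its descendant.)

c4

Ancestors of c7: {c3, c4, c7}.
Ancestors of c1: {c1, c3, c4, c6}.
Common ancestors: {c3, c4}.
Among these, c4 is not an ancestor of any other common ancestor — it is the merge base.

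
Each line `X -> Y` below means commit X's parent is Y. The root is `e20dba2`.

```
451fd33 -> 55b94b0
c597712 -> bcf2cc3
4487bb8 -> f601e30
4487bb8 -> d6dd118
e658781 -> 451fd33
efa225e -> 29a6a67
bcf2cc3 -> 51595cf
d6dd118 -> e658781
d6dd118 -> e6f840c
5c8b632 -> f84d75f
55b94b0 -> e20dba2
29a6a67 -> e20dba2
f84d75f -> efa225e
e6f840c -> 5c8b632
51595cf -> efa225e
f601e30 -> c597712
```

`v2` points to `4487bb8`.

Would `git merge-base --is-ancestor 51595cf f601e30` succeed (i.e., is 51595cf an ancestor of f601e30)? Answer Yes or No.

Yes

Ancestors of f601e30 (commits reachable by following parents): {29a6a67, 51595cf, bcf2cc3, c597712, e20dba2, efa225e, f601e30}.
51595cf is in that set, so it is an ancestor of f601e30.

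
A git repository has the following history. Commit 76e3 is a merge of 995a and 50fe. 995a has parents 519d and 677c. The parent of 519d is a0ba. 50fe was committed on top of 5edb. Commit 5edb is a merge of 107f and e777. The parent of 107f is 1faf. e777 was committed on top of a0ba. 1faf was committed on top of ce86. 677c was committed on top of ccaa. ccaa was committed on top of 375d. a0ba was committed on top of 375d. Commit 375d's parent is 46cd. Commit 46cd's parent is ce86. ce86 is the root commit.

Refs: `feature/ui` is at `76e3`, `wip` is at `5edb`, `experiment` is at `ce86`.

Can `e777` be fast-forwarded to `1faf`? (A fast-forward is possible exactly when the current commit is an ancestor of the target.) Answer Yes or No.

A fast-forward from e777 to 1faf is possible iff e777 is an ancestor of 1faf.
Ancestors of 1faf: {1faf, ce86}.
e777 is not among them, so fast-forward is not possible.

No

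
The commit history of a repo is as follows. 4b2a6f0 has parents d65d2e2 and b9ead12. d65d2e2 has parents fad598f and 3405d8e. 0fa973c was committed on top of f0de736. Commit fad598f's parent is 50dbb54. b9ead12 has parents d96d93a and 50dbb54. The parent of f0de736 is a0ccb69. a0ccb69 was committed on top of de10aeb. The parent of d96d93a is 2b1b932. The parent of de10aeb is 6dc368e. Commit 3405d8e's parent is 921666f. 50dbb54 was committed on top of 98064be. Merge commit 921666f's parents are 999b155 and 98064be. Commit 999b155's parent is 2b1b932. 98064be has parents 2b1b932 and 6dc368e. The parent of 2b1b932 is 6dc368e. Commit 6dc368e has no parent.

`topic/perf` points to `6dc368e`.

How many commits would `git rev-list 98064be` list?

Walking parent pointers from 98064be: reachable set = {2b1b932, 6dc368e, 98064be}.
That is 3 commits.

3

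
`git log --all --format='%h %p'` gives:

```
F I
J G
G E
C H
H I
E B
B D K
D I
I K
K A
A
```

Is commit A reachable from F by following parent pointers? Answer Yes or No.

Ancestors of F (commits reachable by following parents): {A, F, I, K}.
A is in that set, so it is an ancestor of F.

Yes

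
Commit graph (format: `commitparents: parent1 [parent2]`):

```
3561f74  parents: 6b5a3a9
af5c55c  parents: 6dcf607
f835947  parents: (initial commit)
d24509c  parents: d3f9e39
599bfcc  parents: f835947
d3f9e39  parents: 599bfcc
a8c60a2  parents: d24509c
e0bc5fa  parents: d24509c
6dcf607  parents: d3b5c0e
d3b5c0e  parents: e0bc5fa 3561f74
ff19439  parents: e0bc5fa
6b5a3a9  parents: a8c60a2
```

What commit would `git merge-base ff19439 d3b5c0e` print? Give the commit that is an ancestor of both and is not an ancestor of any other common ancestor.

e0bc5fa

Ancestors of ff19439: {599bfcc, d24509c, d3f9e39, e0bc5fa, f835947, ff19439}.
Ancestors of d3b5c0e: {3561f74, 599bfcc, 6b5a3a9, a8c60a2, d24509c, d3b5c0e, d3f9e39, e0bc5fa, f835947}.
Common ancestors: {599bfcc, d24509c, d3f9e39, e0bc5fa, f835947}.
Among these, e0bc5fa is not an ancestor of any other common ancestor — it is the merge base.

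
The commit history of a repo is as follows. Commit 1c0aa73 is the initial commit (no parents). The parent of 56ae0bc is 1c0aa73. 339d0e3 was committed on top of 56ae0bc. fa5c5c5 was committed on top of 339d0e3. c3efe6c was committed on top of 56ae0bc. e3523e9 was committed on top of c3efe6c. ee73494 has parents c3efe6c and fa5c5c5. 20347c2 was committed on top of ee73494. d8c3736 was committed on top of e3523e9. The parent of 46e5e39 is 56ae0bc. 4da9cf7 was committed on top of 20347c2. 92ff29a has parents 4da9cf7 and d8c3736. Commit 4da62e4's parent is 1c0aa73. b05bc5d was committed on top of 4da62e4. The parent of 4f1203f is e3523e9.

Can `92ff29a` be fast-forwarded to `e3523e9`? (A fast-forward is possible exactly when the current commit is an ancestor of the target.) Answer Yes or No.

A fast-forward from 92ff29a to e3523e9 is possible iff 92ff29a is an ancestor of e3523e9.
Ancestors of e3523e9: {1c0aa73, 56ae0bc, c3efe6c, e3523e9}.
92ff29a is not among them, so fast-forward is not possible.

No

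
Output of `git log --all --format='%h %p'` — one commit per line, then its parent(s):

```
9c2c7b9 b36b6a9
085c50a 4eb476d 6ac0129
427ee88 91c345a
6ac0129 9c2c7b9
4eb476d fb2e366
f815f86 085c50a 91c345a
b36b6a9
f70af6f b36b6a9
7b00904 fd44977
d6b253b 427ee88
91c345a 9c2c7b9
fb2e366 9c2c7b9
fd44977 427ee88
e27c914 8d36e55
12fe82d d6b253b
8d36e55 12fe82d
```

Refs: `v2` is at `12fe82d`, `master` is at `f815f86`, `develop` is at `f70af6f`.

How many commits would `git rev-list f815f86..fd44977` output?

2

Reachable from fd44977: {427ee88, 91c345a, 9c2c7b9, b36b6a9, fd44977}.
Reachable from f815f86: {085c50a, 4eb476d, 6ac0129, 91c345a, 9c2c7b9, b36b6a9, f815f86, fb2e366}.
In fd44977's history but not f815f86's: {427ee88, fd44977} — 2 commits.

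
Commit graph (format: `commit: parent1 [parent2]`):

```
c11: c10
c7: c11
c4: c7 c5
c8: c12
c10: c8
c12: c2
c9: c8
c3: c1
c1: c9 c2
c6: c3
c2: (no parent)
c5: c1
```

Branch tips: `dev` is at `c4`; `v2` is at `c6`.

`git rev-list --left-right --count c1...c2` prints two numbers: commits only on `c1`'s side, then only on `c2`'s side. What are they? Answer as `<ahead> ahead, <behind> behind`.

4 ahead, 0 behind

Reachable from c1: {c1, c12, c2, c8, c9}.
Reachable from c2: {c2}.
Only in c1's history (ahead): {c1, c12, c8, c9} — 4.
Only in c2's history (behind): {} — 0.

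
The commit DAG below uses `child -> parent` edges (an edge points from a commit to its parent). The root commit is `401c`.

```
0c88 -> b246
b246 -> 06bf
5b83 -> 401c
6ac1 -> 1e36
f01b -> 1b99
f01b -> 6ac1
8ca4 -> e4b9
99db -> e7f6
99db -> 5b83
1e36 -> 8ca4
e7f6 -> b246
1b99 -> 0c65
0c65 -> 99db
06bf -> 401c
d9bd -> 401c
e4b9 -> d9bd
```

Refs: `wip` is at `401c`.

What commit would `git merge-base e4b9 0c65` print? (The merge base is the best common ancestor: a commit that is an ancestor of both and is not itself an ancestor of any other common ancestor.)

Ancestors of e4b9: {401c, d9bd, e4b9}.
Ancestors of 0c65: {06bf, 0c65, 401c, 5b83, 99db, b246, e7f6}.
Common ancestors: {401c}.
The only common ancestor is 401c, so it is the merge base.

401c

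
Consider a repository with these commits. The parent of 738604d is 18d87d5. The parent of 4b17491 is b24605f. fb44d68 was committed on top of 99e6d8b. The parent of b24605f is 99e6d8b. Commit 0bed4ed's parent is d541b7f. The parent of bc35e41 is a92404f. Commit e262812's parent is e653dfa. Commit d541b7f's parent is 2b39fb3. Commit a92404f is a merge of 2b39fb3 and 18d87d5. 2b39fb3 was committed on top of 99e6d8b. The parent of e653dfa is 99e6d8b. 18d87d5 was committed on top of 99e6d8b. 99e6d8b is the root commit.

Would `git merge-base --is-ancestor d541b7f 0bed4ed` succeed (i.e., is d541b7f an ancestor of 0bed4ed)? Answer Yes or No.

Yes

Ancestors of 0bed4ed (commits reachable by following parents): {0bed4ed, 2b39fb3, 99e6d8b, d541b7f}.
d541b7f is in that set, so it is an ancestor of 0bed4ed.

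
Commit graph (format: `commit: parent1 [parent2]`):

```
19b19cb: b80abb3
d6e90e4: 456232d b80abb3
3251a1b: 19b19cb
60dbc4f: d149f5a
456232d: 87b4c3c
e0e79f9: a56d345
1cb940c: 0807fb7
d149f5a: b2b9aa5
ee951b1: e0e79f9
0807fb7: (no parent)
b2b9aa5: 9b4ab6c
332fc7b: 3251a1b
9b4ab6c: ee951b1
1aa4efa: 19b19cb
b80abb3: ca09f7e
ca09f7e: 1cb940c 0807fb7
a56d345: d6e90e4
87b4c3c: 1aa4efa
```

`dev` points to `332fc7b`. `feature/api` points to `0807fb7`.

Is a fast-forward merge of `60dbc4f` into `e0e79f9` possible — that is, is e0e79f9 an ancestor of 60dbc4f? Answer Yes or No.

Yes

A fast-forward from e0e79f9 to 60dbc4f is possible iff e0e79f9 is an ancestor of 60dbc4f.
Ancestors of 60dbc4f: {0807fb7, 19b19cb, 1aa4efa, 1cb940c, 456232d, 60dbc4f, 87b4c3c, 9b4ab6c, a56d345, b2b9aa5, b80abb3, ca09f7e, d149f5a, d6e90e4, e0e79f9, ee951b1}.
e0e79f9 is among them, so fast-forward is possible.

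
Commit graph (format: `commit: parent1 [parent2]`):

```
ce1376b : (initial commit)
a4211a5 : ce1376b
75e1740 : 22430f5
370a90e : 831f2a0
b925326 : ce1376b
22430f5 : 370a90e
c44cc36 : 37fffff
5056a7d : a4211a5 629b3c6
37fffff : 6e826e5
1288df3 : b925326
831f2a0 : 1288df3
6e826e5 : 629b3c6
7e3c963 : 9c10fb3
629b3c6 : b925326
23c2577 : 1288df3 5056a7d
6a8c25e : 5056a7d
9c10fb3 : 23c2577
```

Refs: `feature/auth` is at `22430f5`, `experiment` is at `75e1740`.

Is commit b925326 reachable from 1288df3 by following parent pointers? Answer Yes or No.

Ancestors of 1288df3 (commits reachable by following parents): {1288df3, b925326, ce1376b}.
b925326 is in that set, so it is an ancestor of 1288df3.

Yes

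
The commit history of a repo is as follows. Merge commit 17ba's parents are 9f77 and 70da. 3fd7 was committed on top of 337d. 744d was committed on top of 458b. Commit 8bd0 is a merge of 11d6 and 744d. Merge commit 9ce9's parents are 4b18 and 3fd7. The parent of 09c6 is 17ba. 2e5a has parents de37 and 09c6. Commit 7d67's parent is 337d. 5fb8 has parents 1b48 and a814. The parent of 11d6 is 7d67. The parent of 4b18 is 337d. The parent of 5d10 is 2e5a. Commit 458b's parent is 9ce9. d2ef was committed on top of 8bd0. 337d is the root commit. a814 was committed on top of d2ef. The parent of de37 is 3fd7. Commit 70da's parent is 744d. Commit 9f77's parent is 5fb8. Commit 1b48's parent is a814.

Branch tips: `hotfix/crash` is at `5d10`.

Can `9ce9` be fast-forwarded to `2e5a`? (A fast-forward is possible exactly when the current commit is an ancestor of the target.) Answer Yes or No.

A fast-forward from 9ce9 to 2e5a is possible iff 9ce9 is an ancestor of 2e5a.
Ancestors of 2e5a: {09c6, 11d6, 17ba, 1b48, 2e5a, 337d, 3fd7, 458b, 4b18, 5fb8, 70da, 744d, 7d67, 8bd0, 9ce9, 9f77, a814, d2ef, de37}.
9ce9 is among them, so fast-forward is possible.

Yes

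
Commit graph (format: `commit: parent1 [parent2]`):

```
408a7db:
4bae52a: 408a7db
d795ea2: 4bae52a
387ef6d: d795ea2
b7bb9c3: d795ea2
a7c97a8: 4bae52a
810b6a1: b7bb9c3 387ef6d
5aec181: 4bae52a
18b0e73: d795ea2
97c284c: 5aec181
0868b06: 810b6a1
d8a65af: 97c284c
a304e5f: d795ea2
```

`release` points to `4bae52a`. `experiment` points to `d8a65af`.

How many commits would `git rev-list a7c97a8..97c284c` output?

Reachable from 97c284c: {408a7db, 4bae52a, 5aec181, 97c284c}.
Reachable from a7c97a8: {408a7db, 4bae52a, a7c97a8}.
In 97c284c's history but not a7c97a8's: {5aec181, 97c284c} — 2 commits.

2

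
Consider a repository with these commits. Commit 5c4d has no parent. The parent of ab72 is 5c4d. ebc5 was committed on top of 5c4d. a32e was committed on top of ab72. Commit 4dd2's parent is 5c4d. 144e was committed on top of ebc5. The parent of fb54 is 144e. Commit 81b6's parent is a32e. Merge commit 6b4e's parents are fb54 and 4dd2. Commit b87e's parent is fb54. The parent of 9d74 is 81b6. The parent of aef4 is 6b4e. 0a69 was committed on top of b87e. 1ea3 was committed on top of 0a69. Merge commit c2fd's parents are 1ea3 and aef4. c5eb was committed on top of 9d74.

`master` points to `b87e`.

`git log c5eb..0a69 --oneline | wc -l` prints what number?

5

Reachable from 0a69: {0a69, 144e, 5c4d, b87e, ebc5, fb54}.
Reachable from c5eb: {5c4d, 81b6, 9d74, a32e, ab72, c5eb}.
In 0a69's history but not c5eb's: {0a69, 144e, b87e, ebc5, fb54} — 5 commits.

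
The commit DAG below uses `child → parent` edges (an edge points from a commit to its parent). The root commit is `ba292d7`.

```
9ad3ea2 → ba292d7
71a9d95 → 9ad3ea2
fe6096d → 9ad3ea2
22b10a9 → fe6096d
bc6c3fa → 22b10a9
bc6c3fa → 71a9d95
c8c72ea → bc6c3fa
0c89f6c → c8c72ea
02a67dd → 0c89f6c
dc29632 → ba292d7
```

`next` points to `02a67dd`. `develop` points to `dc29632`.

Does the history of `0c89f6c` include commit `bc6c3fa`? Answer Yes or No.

Yes

Ancestors of 0c89f6c (commits reachable by following parents): {0c89f6c, 22b10a9, 71a9d95, 9ad3ea2, ba292d7, bc6c3fa, c8c72ea, fe6096d}.
bc6c3fa is in that set, so it is an ancestor of 0c89f6c.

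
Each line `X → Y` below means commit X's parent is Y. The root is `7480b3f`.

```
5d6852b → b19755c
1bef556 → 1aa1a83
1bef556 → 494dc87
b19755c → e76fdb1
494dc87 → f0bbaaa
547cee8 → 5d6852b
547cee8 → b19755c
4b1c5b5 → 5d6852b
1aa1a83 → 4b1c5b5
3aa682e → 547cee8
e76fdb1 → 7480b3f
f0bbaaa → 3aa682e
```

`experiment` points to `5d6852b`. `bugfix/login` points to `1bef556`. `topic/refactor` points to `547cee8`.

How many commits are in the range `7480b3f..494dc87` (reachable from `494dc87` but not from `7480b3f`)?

Reachable from 494dc87: {3aa682e, 494dc87, 547cee8, 5d6852b, 7480b3f, b19755c, e76fdb1, f0bbaaa}.
Reachable from 7480b3f: {7480b3f}.
In 494dc87's history but not 7480b3f's: {3aa682e, 494dc87, 547cee8, 5d6852b, b19755c, e76fdb1, f0bbaaa} — 7 commits.

7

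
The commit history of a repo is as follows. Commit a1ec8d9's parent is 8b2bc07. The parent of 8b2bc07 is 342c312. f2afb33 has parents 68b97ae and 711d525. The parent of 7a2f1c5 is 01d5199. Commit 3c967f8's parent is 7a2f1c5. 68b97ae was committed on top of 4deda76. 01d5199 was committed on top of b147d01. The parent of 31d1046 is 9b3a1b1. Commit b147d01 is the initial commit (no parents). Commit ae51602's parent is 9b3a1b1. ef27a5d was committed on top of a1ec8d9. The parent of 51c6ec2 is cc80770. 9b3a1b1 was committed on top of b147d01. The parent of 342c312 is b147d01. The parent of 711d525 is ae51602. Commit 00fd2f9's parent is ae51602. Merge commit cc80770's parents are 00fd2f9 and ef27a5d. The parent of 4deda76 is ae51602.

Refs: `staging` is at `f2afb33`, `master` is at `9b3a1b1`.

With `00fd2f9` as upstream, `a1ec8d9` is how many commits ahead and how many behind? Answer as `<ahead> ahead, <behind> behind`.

Reachable from a1ec8d9: {342c312, 8b2bc07, a1ec8d9, b147d01}.
Reachable from 00fd2f9: {00fd2f9, 9b3a1b1, ae51602, b147d01}.
Only in a1ec8d9's history (ahead): {342c312, 8b2bc07, a1ec8d9} — 3.
Only in 00fd2f9's history (behind): {00fd2f9, 9b3a1b1, ae51602} — 3.

3 ahead, 3 behind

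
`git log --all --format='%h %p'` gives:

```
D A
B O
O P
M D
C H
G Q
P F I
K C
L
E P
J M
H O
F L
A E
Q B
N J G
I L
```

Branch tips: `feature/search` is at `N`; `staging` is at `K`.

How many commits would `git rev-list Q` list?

7

Walking parent pointers from Q: reachable set = {B, F, I, L, O, P, Q}.
That is 7 commits.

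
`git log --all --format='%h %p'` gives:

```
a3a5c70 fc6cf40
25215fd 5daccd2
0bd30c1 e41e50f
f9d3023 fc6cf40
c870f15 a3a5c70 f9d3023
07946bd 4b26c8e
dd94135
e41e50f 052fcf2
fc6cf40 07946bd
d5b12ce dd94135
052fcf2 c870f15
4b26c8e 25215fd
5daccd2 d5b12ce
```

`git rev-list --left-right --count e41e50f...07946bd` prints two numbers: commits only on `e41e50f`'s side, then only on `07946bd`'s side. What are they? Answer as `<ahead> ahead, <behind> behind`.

Reachable from e41e50f: {052fcf2, 07946bd, 25215fd, 4b26c8e, 5daccd2, a3a5c70, c870f15, d5b12ce, dd94135, e41e50f, f9d3023, fc6cf40}.
Reachable from 07946bd: {07946bd, 25215fd, 4b26c8e, 5daccd2, d5b12ce, dd94135}.
Only in e41e50f's history (ahead): {052fcf2, a3a5c70, c870f15, e41e50f, f9d3023, fc6cf40} — 6.
Only in 07946bd's history (behind): {} — 0.

6 ahead, 0 behind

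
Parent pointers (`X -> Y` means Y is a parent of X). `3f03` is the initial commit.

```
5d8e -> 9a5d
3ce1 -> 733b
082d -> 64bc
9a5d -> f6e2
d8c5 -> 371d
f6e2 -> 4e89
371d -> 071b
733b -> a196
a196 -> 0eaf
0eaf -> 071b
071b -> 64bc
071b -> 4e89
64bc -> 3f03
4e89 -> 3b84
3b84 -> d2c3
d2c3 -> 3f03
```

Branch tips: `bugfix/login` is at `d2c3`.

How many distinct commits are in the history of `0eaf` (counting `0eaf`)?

Walking parent pointers from 0eaf: reachable set = {071b, 0eaf, 3b84, 3f03, 4e89, 64bc, d2c3}.
That is 7 commits.

7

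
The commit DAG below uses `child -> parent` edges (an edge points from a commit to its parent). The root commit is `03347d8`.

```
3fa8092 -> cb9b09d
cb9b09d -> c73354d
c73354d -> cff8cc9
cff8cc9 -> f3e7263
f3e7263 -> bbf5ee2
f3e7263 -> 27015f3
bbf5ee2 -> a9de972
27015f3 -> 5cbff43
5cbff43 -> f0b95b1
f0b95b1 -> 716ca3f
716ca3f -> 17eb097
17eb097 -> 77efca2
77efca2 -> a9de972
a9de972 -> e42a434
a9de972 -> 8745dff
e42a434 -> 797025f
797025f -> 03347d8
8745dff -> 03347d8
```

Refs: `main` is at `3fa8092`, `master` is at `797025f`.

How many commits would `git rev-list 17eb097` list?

7

Walking parent pointers from 17eb097: reachable set = {03347d8, 17eb097, 77efca2, 797025f, 8745dff, a9de972, e42a434}.
That is 7 commits.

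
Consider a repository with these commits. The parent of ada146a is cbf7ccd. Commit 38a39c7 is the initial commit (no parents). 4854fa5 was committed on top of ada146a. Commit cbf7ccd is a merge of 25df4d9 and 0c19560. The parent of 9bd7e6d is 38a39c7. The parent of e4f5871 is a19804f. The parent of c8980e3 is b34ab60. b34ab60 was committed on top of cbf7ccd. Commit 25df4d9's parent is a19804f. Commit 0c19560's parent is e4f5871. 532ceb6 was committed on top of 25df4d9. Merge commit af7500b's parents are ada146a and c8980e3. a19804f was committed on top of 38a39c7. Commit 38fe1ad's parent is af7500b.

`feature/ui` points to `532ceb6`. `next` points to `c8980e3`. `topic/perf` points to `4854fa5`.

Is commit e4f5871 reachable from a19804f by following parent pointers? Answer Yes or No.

Ancestors of a19804f: {38a39c7, a19804f}.
e4f5871 is not in that set, so it is not an ancestor of a19804f.

No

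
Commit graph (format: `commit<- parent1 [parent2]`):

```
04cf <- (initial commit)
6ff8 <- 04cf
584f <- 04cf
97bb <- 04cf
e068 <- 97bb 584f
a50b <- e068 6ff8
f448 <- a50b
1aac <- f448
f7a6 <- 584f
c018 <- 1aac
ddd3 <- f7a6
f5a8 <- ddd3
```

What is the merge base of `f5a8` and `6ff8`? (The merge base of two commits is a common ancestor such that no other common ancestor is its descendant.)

04cf

Ancestors of f5a8: {04cf, 584f, ddd3, f5a8, f7a6}.
Ancestors of 6ff8: {04cf, 6ff8}.
Common ancestors: {04cf}.
The only common ancestor is 04cf, so it is the merge base.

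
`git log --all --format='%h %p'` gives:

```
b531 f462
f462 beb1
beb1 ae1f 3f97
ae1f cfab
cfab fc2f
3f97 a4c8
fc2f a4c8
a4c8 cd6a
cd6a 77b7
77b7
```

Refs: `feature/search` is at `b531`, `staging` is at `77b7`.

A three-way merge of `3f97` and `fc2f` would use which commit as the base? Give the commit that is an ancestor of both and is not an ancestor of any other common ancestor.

a4c8

Ancestors of 3f97: {3f97, 77b7, a4c8, cd6a}.
Ancestors of fc2f: {77b7, a4c8, cd6a, fc2f}.
Common ancestors: {77b7, a4c8, cd6a}.
Among these, a4c8 is not an ancestor of any other common ancestor — it is the merge base.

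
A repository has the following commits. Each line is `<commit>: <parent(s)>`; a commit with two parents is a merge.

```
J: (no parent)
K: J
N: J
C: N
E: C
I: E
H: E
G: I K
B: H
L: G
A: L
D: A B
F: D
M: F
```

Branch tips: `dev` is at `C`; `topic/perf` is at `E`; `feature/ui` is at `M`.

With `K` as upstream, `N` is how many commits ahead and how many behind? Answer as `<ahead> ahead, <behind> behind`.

1 ahead, 1 behind

Reachable from N: {J, N}.
Reachable from K: {J, K}.
Only in N's history (ahead): {N} — 1.
Only in K's history (behind): {K} — 1.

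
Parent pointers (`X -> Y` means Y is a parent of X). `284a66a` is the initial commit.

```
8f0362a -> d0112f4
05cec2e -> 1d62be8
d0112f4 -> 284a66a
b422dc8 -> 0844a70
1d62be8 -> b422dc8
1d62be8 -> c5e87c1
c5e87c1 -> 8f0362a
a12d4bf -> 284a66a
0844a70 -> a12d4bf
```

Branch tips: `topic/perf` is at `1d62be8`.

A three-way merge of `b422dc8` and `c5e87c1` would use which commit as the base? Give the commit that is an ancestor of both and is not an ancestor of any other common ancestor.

Ancestors of b422dc8: {0844a70, 284a66a, a12d4bf, b422dc8}.
Ancestors of c5e87c1: {284a66a, 8f0362a, c5e87c1, d0112f4}.
Common ancestors: {284a66a}.
The only common ancestor is 284a66a, so it is the merge base.

284a66a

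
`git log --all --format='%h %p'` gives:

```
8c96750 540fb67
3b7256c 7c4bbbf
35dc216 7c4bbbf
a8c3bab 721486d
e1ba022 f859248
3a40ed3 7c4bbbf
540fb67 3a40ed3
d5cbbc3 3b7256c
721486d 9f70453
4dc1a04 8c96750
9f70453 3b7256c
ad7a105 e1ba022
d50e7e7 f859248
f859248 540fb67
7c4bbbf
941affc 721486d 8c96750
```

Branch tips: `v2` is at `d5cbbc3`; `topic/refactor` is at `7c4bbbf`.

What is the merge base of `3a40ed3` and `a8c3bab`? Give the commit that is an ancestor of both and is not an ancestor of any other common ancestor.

7c4bbbf

Ancestors of 3a40ed3: {3a40ed3, 7c4bbbf}.
Ancestors of a8c3bab: {3b7256c, 721486d, 7c4bbbf, 9f70453, a8c3bab}.
Common ancestors: {7c4bbbf}.
The only common ancestor is 7c4bbbf, so it is the merge base.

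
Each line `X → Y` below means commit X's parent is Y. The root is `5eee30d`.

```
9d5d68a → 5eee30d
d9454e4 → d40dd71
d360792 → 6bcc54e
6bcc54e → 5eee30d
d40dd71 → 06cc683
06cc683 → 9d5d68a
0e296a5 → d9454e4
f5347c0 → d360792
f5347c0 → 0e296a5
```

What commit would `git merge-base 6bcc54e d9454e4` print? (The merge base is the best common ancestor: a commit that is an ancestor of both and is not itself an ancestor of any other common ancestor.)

5eee30d

Ancestors of 6bcc54e: {5eee30d, 6bcc54e}.
Ancestors of d9454e4: {06cc683, 5eee30d, 9d5d68a, d40dd71, d9454e4}.
Common ancestors: {5eee30d}.
The only common ancestor is 5eee30d, so it is the merge base.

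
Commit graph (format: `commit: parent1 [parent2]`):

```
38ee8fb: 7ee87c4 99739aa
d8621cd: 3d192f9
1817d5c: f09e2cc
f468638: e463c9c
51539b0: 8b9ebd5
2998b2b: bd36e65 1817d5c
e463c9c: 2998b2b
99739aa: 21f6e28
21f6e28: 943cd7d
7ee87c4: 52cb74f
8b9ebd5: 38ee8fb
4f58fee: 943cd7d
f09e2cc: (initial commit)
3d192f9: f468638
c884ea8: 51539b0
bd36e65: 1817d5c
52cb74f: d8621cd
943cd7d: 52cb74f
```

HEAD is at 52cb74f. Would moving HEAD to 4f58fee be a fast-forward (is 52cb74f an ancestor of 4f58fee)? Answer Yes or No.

Yes

A fast-forward from 52cb74f to 4f58fee is possible iff 52cb74f is an ancestor of 4f58fee.
Ancestors of 4f58fee: {1817d5c, 2998b2b, 3d192f9, 4f58fee, 52cb74f, 943cd7d, bd36e65, d8621cd, e463c9c, f09e2cc, f468638}.
52cb74f is among them, so fast-forward is possible.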